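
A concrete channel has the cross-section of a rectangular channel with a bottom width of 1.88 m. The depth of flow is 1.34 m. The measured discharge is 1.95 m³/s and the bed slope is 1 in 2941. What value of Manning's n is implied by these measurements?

n = 0.016

Flow area A = b·y = 1.88 × 1.34 = 2.519 m². Wetted perimeter P = b + 2y = 1.88 + 2×1.34 = 4.56 m.
Hydraulic radius R = A/P = 2.519/4.56 = 0.5525 m.
Rearranging Manning's equation: n = (1/Q) A R^(2/3) S^(1/2) = (1/1.95) × 2.519 × 0.5525^(2/3) × √0.00034 = 0.016.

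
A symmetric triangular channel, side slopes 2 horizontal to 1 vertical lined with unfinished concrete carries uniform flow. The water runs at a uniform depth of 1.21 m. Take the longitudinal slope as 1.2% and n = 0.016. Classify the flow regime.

For a triangular section with side slope z = 2: A = zy² = 2×1.21² = 2.928 m²; P = 2y√(1+z²) = 2×1.21×2.236 = 5.411 m.
Hydraulic radius R = A/P = 2.928/5.411 = 0.5411 m.
V = (1/n) R^(2/3) √S = (1/0.016) × 0.5411^(2/3) × √0.012 = 4.546 m/s. Hydraulic depth D_h = A/T = 2.928/4.84 = 0.605 m.
Froude number Fr = V/√(g·D_h) = 4.546/√(9.81×0.605) = 1.87, which is greater than 1, so the flow is supercritical.

supercritical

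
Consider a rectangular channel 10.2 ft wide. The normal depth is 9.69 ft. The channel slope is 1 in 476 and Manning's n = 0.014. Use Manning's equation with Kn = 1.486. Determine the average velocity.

Flow area A = b·y = 10.2 × 9.69 = 98.84 ft². Wetted perimeter P = b + 2y = 10.2 + 2×9.69 = 29.58 ft.
Hydraulic radius R = A/P = 98.84/29.58 = 3.341 ft.
From Manning's equation, V = (1.486/n) R^(2/3) S^(1/2) = (1.486/0.014) × 3.341^(2/3) × 0.002101^(1/2) = 10.9 ft/s.

V = 10.9 ft/s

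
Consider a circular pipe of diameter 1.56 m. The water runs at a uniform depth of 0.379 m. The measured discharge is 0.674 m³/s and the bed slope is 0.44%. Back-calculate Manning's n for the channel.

n = 0.013

For a circular section of diameter D = 1.56 m at depth y = 0.379 m, the central angle is θ = 2 arccos(1 − 2y/D) = 2.062 rad. Then A = (D²/8)(θ − sin θ) = 0.3589 m² and P = Dθ/2 = 1.608 m.
Hydraulic radius R = A/P = 0.3589/1.608 = 0.2232 m.
Rearranging Manning's equation: n = (1/Q) A R^(2/3) S^(1/2) = (1/0.674) × 0.3589 × 0.2232^(2/3) × √0.0044 = 0.013.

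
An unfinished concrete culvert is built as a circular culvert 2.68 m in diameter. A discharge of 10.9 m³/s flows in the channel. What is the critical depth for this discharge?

At critical depth, Q² T / (g A³) = 1, i.e. A³/T = Q²/g = 10.9²/9.81 = 12.11.
Try y = 1.04 m: A³/T = 3.171 — short.
Try y = 1.84 m: A³/T = 28.31 — over.
Try y = 1.48 m: A³/T = 12.24 — matches.

y_c = 1.48 m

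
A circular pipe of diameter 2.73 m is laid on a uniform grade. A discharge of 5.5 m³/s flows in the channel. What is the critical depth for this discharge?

y_c = 1.03 m

At critical depth, Q² T / (g A³) = 1, i.e. A³/T = Q²/g = 5.5²/9.81 = 3.084.
Trying y = 0.802 m: A³/T = 1.187 — too small.
Trying y = 1.17 m: A³/T = 5.092 — too large.
Trying y = 1.03 m: A³/T = 3.121 — close enough.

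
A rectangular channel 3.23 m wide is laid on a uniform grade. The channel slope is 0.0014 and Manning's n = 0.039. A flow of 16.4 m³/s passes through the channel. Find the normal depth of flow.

Manning's equation rearranged: A R^(2/3) = nQ / (1·√S) = 0.039 × 16.4 / (√0.0014) = 17.09.
At y = 4.16 m: A R^(2/3) = 14.86 — low.
At y = 4.68 m: A R^(2/3) = 17.08 — ≈ 17.09.

y_n = 4.68 m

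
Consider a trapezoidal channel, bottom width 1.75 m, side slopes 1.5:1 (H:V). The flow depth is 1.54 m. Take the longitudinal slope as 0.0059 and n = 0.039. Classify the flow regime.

With bottom width b = 1.75 m and side slope z = 1.5: A = (b + zy)y = (1.75 + 1.5×1.54)×1.54 = 6.252 m²; P = b + 2y√(1+z²) = 1.75 + 2×1.54×1.803 = 7.303 m.
Hydraulic radius R = A/P = 6.252/7.303 = 0.8562 m.
V = (1/n) R^(2/3) √S = (1/0.039) × 0.8562^(2/3) × √0.0059 = 1.776 m/s. Hydraulic depth D_h = A/T = 6.252/6.37 = 0.9815 m.
Froude number Fr = V/√(g·D_h) = 1.776/√(9.81×0.9815) = 0.572, which is less than 1, so the flow is subcritical.

subcritical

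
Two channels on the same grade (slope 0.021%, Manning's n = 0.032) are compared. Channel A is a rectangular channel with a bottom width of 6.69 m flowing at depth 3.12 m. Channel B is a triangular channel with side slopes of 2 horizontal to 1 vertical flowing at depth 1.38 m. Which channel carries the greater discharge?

Channel A: Flow area A = b·y = 6.69 × 3.12 = 20.87 m². Wetted perimeter P = b + 2y = 6.69 + 2×3.12 = 12.93 m. Hydraulic radius R = A/P = 20.87/12.93 = 1.614 m. Q_A = (1/0.032)·20.87·1.614^(2/3)·√0.00021 = 13.01 m³/s.
Channel B: For a triangular section with side slope z = 2: A = zy² = 2×1.38² = 3.809 m²; P = 2y√(1+z²) = 2×1.38×2.236 = 6.172 m. Hydraulic radius R = A/P = 3.809/6.172 = 0.6172 m. Q_B = (1/0.032)·3.809·0.6172^(2/3)·√0.00021 = 1.25 m³/s.
Q_A = 13.01 m³/s vs Q_B = 1.25 m³/s, so channel A carries more.

channel A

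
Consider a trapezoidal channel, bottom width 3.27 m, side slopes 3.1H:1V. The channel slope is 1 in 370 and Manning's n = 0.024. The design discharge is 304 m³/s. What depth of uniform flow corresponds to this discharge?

Manning's equation rearranged: A R^(2/3) = nQ / (1·√S) = 0.024 × 304 / (√0.002703) = 140.3.
Trying y = 5.25 m: A R^(2/3) = 200.8 — over.
Trying y = 3.78 m: A R^(2/3) = 90.86 — short.
Trying y = 4.53 m: A R^(2/3) = 140.3 — close enough.

y_n = 4.53 m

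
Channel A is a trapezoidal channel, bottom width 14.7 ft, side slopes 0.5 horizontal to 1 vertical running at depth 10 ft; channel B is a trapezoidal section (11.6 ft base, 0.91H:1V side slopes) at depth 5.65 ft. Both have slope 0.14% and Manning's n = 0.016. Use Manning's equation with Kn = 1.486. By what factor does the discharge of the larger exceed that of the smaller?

Channel A: With bottom width b = 14.7 ft and side slope z = 0.5: A = (b + zy)y = (14.7 + 0.5×10)×10 = 197 ft²; P = b + 2y√(1+z²) = 14.7 + 2×10×1.118 = 37.06 ft. Hydraulic radius R = A/P = 197/37.06 = 5.316 ft. Q_A = (1.486/0.016)·197·5.316^(2/3)·√0.0014 = 2085 ft³/s.
Channel B: With bottom width b = 11.6 ft and side slope z = 0.91: A = (b + zy)y = (11.6 + 0.91×5.65)×5.65 = 94.59 ft²; P = b + 2y√(1+z²) = 11.6 + 2×5.65×1.352 = 26.88 ft. Hydraulic radius R = A/P = 94.59/26.88 = 3.519 ft. Q_B = (1.486/0.016)·94.59·3.519^(2/3)·√0.0014 = 760.5 ft³/s.
The larger discharge is 2085 ft³/s and the smaller is 760.5 ft³/s; the ratio is 2.74.

2.74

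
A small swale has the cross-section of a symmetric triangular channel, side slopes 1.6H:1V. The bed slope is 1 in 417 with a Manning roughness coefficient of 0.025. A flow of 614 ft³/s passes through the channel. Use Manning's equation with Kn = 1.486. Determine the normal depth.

Manning's equation rearranged: A R^(2/3) = nQ / (1.486·√S) = 0.025 × 614 / (1.486 × √0.002398) = 210.9.
Try y = 5.86 ft: A R^(2/3) = 100.8 — low.
Try y = 9.69 ft: A R^(2/3) = 385.4 — high.
Try y = 7.73 ft: A R^(2/3) = 210.9 — matches.

y_n = 7.73 ft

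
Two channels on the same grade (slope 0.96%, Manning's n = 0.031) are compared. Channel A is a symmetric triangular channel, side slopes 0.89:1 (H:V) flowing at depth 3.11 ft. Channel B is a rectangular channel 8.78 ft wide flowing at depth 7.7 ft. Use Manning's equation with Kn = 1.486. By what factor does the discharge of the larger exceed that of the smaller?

15.2

Channel A: For a triangular section with side slope z = 0.89: A = zy² = 0.89×3.11² = 8.608 ft²; P = 2y√(1+z²) = 2×3.11×1.339 = 8.327 ft. Hydraulic radius R = A/P = 8.608/8.327 = 1.034 ft. Q_A = (1.486/0.031)·8.608·1.034^(2/3)·√0.0096 = 41.34 ft³/s.
Channel B: Flow area A = b·y = 8.78 × 7.7 = 67.61 ft². Wetted perimeter P = b + 2y = 8.78 + 2×7.7 = 24.18 ft. Hydraulic radius R = A/P = 67.61/24.18 = 2.796 ft. Q_B = (1.486/0.031)·67.61·2.796^(2/3)·√0.0096 = 630.2 ft³/s.
The larger discharge is 630.2 ft³/s and the smaller is 41.34 ft³/s; the ratio is 15.2.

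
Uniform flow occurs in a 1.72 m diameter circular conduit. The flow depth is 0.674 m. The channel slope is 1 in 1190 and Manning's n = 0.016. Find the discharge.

For a circular section of diameter D = 1.72 m at depth y = 0.674 m, the central angle is θ = 2 arccos(1 − 2y/D) = 2.706 rad. Then A = (D²/8)(θ − sin θ) = 0.8444 m² and P = Dθ/2 = 2.327 m.
Hydraulic radius R = A/P = 0.8444/2.327 = 0.3629 m.
Manning's equation: Q = (1/n) A R^(2/3) S^(1/2) = (1/0.016) × 0.8444 × 0.3629^(2/3) × 0.0008403^(1/2) = 0.778 m³/s.

Q = 0.778 m³/s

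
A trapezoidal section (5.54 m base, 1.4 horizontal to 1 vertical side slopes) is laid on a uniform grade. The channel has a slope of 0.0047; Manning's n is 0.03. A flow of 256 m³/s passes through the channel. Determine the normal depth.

y_n = 4.78 m

Manning's equation rearranged: A R^(2/3) = nQ / (1·√S) = 0.03 × 256 / (√0.0047) = 112.
Trying y = 3.35 m: A R^(2/3) = 54.55 — low.
Trying y = 5.84 m: A R^(2/3) = 171.2 — high.
Trying y = 4.78 m: A R^(2/3) = 112.2 — ≈ 112.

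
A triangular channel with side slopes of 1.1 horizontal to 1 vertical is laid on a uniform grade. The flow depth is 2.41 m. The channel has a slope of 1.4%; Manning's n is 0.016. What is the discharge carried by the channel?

For a triangular section with side slope z = 1.1: A = zy² = 1.1×2.41² = 6.389 m²; P = 2y√(1+z²) = 2×2.41×1.487 = 7.165 m.
Hydraulic radius R = A/P = 6.389/7.165 = 0.8916 m.
Manning's equation: Q = (1/n) A R^(2/3) S^(1/2) = (1/0.016) × 6.389 × 0.8916^(2/3) × 0.014^(1/2) = 43.8 m³/s.

Q = 43.8 m³/s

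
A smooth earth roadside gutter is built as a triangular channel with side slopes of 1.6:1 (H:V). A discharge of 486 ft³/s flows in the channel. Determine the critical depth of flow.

y_c = 5.64 ft

At critical depth, Q² T / (g A³) = 1, i.e. A³/T = Q²/g = 486²/32.2 = 7335.
Trying y = 6.78 ft: A³/T = 18340 — too large.
Trying y = 5.64 ft: A³/T = 7305 — close enough.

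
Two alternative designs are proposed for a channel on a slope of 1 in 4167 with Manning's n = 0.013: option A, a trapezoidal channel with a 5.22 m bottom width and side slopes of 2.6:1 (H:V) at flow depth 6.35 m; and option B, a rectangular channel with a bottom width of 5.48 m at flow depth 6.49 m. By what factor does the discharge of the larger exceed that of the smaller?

Channel A: With bottom width b = 5.22 m and side slope z = 2.6: A = (b + zy)y = (5.22 + 2.6×6.35)×6.35 = 138 m²; P = b + 2y√(1+z²) = 5.22 + 2×6.35×2.786 = 40.6 m. Hydraulic radius R = A/P = 138/40.6 = 3.399 m. Q_A = (1/0.013)·138·3.399^(2/3)·√0.00024 = 371.7 m³/s.
Channel B: Flow area A = b·y = 5.48 × 6.49 = 35.57 m². Wetted perimeter P = b + 2y = 5.48 + 2×6.49 = 18.46 m. Hydraulic radius R = A/P = 35.57/18.46 = 1.927 m. Q_B = (1/0.013)·35.57·1.927^(2/3)·√0.00024 = 65.62 m³/s.
The larger discharge is 371.7 m³/s and the smaller is 65.62 m³/s; the ratio is 5.66.

5.66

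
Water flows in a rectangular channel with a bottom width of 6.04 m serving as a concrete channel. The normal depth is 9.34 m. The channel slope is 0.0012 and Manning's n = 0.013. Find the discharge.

Flow area A = b·y = 6.04 × 9.34 = 56.41 m². Wetted perimeter P = b + 2y = 6.04 + 2×9.34 = 24.72 m.
Hydraulic radius R = A/P = 56.41/24.72 = 2.282 m.
Manning's equation: Q = (1/n) A R^(2/3) S^(1/2) = (1/0.013) × 56.41 × 2.282^(2/3) × 0.0012^(1/2) = 261 m³/s.

Q = 261 m³/s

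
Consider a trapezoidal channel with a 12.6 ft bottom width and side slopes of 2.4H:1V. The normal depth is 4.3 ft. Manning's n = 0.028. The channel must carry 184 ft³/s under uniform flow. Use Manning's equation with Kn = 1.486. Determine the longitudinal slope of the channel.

With bottom width b = 12.6 ft and side slope z = 2.4: A = (b + zy)y = (12.6 + 2.4×4.3)×4.3 = 98.56 ft²; P = b + 2y√(1+z²) = 12.6 + 2×4.3×2.6 = 34.96 ft.
Hydraulic radius R = A/P = 98.56/34.96 = 2.819 ft.
From Manning's equation, S = [nQ / (1.486 A R^(2/3))]² = [0.028 × 184 / (1.486 × 98.56 × 2.819^(2/3))]² = 0.000311.

S = 0.000311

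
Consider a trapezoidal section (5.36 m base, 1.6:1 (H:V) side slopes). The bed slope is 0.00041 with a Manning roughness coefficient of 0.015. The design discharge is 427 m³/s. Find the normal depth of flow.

Manning's equation rearranged: A R^(2/3) = nQ / (1·√S) = 0.015 × 427 / (√0.00041) = 316.3.
Try y = 6.23 m: A R^(2/3) = 212 — too small.
Try y = 9.03 m: A R^(2/3) = 490.1 — too large.
Try y = 7.45 m: A R^(2/3) = 316 — matches.

y_n = 7.45 m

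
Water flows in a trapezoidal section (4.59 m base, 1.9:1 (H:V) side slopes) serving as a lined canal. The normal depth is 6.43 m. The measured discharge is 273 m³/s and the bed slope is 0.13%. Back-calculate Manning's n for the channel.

With bottom width b = 4.59 m and side slope z = 1.9: A = (b + zy)y = (4.59 + 1.9×6.43)×6.43 = 108.1 m²; P = b + 2y√(1+z²) = 4.59 + 2×6.43×2.147 = 32.2 m.
Hydraulic radius R = A/P = 108.1/32.2 = 3.356 m.
Rearranging Manning's equation: n = (1/Q) A R^(2/3) S^(1/2) = (1/273) × 108.1 × 3.356^(2/3) × √0.0013 = 0.032.

n = 0.032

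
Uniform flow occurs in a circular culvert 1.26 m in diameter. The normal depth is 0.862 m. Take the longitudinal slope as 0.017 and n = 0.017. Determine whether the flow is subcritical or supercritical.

For a circular section of diameter D = 1.26 m at depth y = 0.862 m, the central angle is θ = 2 arccos(1 − 2y/D) = 3.896 rad. Then A = (D²/8)(θ − sin θ) = 0.909 m² and P = Dθ/2 = 2.454 m.
Hydraulic radius R = A/P = 0.909/2.454 = 0.3704 m.
V = (1/n) R^(2/3) √S = (1/0.017) × 0.3704^(2/3) × √0.017 = 3.955 m/s. Hydraulic depth D_h = A/T = 0.909/1.171 = 0.776 m.
Froude number Fr = V/√(g·D_h) = 3.955/√(9.81×0.776) = 1.43, which is greater than 1, so the flow is supercritical.

supercritical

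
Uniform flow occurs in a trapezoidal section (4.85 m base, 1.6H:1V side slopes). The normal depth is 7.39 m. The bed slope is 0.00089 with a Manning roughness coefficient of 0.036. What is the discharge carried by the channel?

Q = 247 m³/s

With bottom width b = 4.85 m and side slope z = 1.6: A = (b + zy)y = (4.85 + 1.6×7.39)×7.39 = 123.2 m²; P = b + 2y√(1+z²) = 4.85 + 2×7.39×1.887 = 32.74 m.
Hydraulic radius R = A/P = 123.2/32.74 = 3.764 m.
Manning's equation: Q = (1/n) A R^(2/3) S^(1/2) = (1/0.036) × 123.2 × 3.764^(2/3) × 0.00089^(1/2) = 247 m³/s.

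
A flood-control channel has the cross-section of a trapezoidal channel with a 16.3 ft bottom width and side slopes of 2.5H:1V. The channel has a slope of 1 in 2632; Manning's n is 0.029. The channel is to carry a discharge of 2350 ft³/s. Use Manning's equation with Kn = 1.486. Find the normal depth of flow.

y_n = 12.9 ft

Manning's equation rearranged: A R^(2/3) = nQ / (1.486·√S) = 0.029 × 2350 / (1.486 × √0.0003799) = 2353.
Trying y = 14.1 ft: A R^(2/3) = 2878 — too large.
Trying y = 9.27 ft: A R^(2/3) = 1144 — too small.
Trying y = 12.9 ft: A R^(2/3) = 2357 — ≈ 2353.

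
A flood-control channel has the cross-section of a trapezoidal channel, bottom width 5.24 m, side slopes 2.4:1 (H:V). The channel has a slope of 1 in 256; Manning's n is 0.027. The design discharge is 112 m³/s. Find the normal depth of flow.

Manning's equation rearranged: A R^(2/3) = nQ / (1·√S) = 0.027 × 112 / (√0.003906) = 48.38.
Try y = 1.96 m: A R^(2/3) = 22.77 — too small.
Try y = 3.56 m: A R^(2/3) = 79.6 — too large.
Try y = 2.82 m: A R^(2/3) = 48.26 — matches.

y_n = 2.82 m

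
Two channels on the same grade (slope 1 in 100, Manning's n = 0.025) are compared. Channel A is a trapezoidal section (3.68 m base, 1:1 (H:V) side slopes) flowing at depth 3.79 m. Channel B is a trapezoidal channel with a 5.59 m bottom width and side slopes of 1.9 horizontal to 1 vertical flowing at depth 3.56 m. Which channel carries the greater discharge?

Channel A: With bottom width b = 3.68 m and side slope z = 1: A = (b + zy)y = (3.68 + 1×3.79)×3.79 = 28.31 m²; P = b + 2y√(1+z²) = 3.68 + 2×3.79×1.414 = 14.4 m. Hydraulic radius R = A/P = 28.31/14.4 = 1.966 m. Q_A = (1/0.025)·28.31·1.966^(2/3)·√0.01 = 177.7 m³/s.
Channel B: With bottom width b = 5.59 m and side slope z = 1.9: A = (b + zy)y = (5.59 + 1.9×3.56)×3.56 = 43.98 m²; P = b + 2y√(1+z²) = 5.59 + 2×3.56×2.147 = 20.88 m. Hydraulic radius R = A/P = 43.98/20.88 = 2.107 m. Q_B = (1/0.025)·43.98·2.107^(2/3)·√0.01 = 289.1 m³/s.
Q_A = 177.7 m³/s vs Q_B = 289.1 m³/s, so channel B carries more.

channel B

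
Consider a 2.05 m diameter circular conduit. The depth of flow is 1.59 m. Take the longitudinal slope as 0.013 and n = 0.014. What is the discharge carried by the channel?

For a circular section of diameter D = 2.05 m at depth y = 1.59 m, the central angle is θ = 2 arccos(1 − 2y/D) = 4.309 rad. Then A = (D²/8)(θ − sin θ) = 2.747 m² and P = Dθ/2 = 4.417 m.
Hydraulic radius R = A/P = 2.747/4.417 = 0.6219 m.
Manning's equation: Q = (1/n) A R^(2/3) S^(1/2) = (1/0.014) × 2.747 × 0.6219^(2/3) × 0.013^(1/2) = 16.3 m³/s.

Q = 16.3 m³/s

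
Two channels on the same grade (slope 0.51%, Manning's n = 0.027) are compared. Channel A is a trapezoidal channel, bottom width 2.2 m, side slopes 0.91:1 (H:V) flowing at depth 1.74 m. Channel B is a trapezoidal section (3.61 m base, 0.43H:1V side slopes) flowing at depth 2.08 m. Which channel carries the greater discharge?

Channel A: With bottom width b = 2.2 m and side slope z = 0.91: A = (b + zy)y = (2.2 + 0.91×1.74)×1.74 = 6.583 m²; P = b + 2y√(1+z²) = 2.2 + 2×1.74×1.352 = 6.905 m. Hydraulic radius R = A/P = 6.583/6.905 = 0.9534 m. Q_A = (1/0.027)·6.583·0.9534^(2/3)·√0.0051 = 16.87 m³/s.
Channel B: With bottom width b = 3.61 m and side slope z = 0.43: A = (b + zy)y = (3.61 + 0.43×2.08)×2.08 = 9.369 m²; P = b + 2y√(1+z²) = 3.61 + 2×2.08×1.089 = 8.138 m. Hydraulic radius R = A/P = 9.369/8.138 = 1.151 m. Q_B = (1/0.027)·9.369·1.151^(2/3)·√0.0051 = 27.22 m³/s.
Q_A = 16.87 m³/s vs Q_B = 27.22 m³/s, so channel B carries more.

channel B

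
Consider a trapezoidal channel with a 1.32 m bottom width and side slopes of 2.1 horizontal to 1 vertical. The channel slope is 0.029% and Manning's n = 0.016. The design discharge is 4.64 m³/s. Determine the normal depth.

y_n = 1.32 m

Manning's equation rearranged: A R^(2/3) = nQ / (1·√S) = 0.016 × 4.64 / (√0.00029) = 4.36.
Try y = 1.45 m: A R^(2/3) = 5.385 — high.
Try y = 1.32 m: A R^(2/3) = 4.355 — close enough.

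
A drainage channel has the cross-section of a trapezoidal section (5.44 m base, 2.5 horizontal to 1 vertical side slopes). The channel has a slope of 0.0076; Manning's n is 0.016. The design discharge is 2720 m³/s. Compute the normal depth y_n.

y_n = 7.81 m

Manning's equation rearranged: A R^(2/3) = nQ / (1·√S) = 0.016 × 2720 / (√0.0076) = 499.2.
Try y = 9.46 m: A R^(2/3) = 791.8 — high.
Try y = 7.81 m: A R^(2/3) = 499.9 — matches.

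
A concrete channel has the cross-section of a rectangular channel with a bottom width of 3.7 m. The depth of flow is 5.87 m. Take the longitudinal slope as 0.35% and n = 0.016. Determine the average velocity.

Flow area A = b·y = 3.7 × 5.87 = 21.72 m². Wetted perimeter P = b + 2y = 3.7 + 2×5.87 = 15.44 m.
Hydraulic radius R = A/P = 21.72/15.44 = 1.407 m.
From Manning's equation, V = (1/n) R^(2/3) S^(1/2) = (1/0.016) × 1.407^(2/3) × 0.0035^(1/2) = 4.64 m/s.

V = 4.64 m/s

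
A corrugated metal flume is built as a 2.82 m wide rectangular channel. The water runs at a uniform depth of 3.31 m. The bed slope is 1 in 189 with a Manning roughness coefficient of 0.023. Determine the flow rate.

Q = 29.3 m³/s

Flow area A = b·y = 2.82 × 3.31 = 9.334 m². Wetted perimeter P = b + 2y = 2.82 + 2×3.31 = 9.44 m.
Hydraulic radius R = A/P = 9.334/9.44 = 0.9888 m.
Manning's equation: Q = (1/n) A R^(2/3) S^(1/2) = (1/0.023) × 9.334 × 0.9888^(2/3) × 0.005291^(1/2) = 29.3 m³/s.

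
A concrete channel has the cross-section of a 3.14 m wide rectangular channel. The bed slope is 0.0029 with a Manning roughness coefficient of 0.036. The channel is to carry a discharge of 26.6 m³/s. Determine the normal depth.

y_n = 5.03 m

Manning's equation rearranged: A R^(2/3) = nQ / (1·√S) = 0.036 × 26.6 / (√0.0029) = 17.78.
At y = 5.8 m: A R^(2/3) = 20.97 — high.
At y = 4.37 m: A R^(2/3) = 15.11 — low.
At y = 5.03 m: A R^(2/3) = 17.8 — ≈ 17.78.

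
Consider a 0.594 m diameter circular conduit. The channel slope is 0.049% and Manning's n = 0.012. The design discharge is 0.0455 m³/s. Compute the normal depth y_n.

y_n = 0.23 m

Manning's equation rearranged: A R^(2/3) = nQ / (1·√S) = 0.012 × 0.0455 / (√0.00049) = 0.02467.
Try y = 0.277 m: A R^(2/3) = 0.03446 — over.
Try y = 0.198 m: A R^(2/3) = 0.01863 — short.
Try y = 0.23 m: A R^(2/3) = 0.02467 — matches.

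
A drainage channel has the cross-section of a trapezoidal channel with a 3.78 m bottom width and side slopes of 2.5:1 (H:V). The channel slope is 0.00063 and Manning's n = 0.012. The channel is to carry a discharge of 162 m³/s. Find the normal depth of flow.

y_n = 3.7 m

Manning's equation rearranged: A R^(2/3) = nQ / (1·√S) = 0.012 × 162 / (√0.00063) = 77.45.
Trying y = 3.22 m: A R^(2/3) = 56.44 — short.
Trying y = 4.68 m: A R^(2/3) = 133.4 — over.
Trying y = 3.7 m: A R^(2/3) = 77.39 — close enough.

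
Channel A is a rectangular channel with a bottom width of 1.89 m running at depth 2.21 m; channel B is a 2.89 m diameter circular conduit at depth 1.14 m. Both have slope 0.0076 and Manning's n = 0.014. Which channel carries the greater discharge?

Channel A: Flow area A = b·y = 1.89 × 2.21 = 4.177 m². Wetted perimeter P = b + 2y = 1.89 + 2×2.21 = 6.31 m. Hydraulic radius R = A/P = 4.177/6.31 = 0.6619 m. Q_A = (1/0.014)·4.177·0.6619^(2/3)·√0.0076 = 19.76 m³/s.
Channel B: For a circular section of diameter D = 2.89 m at depth y = 1.14 m, the central angle is θ = 2 arccos(1 − 2y/D) = 2.716 rad. Then A = (D²/8)(θ − sin θ) = 2.405 m² and P = Dθ/2 = 3.925 m. Hydraulic radius R = A/P = 2.405/3.925 = 0.6127 m. Q_B = (1/0.014)·2.405·0.6127^(2/3)·√0.0076 = 10.8 m³/s.
Q_A = 19.76 m³/s vs Q_B = 10.8 m³/s, so channel A carries more.

channel A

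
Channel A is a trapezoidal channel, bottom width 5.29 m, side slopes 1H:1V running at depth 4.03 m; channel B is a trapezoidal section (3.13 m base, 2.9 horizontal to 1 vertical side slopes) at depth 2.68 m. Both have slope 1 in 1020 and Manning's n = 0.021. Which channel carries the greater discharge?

Channel A: With bottom width b = 5.29 m and side slope z = 1: A = (b + zy)y = (5.29 + 1×4.03)×4.03 = 37.56 m²; P = b + 2y√(1+z²) = 5.29 + 2×4.03×1.414 = 16.69 m. Hydraulic radius R = A/P = 37.56/16.69 = 2.251 m. Q_A = (1/0.021)·37.56·2.251^(2/3)·√0.0009804 = 96.18 m³/s.
Channel B: With bottom width b = 3.13 m and side slope z = 2.9: A = (b + zy)y = (3.13 + 2.9×2.68)×2.68 = 29.22 m²; P = b + 2y√(1+z²) = 3.13 + 2×2.68×3.068 = 19.57 m. Hydraulic radius R = A/P = 29.22/19.57 = 1.493 m. Q_B = (1/0.021)·29.22·1.493^(2/3)·√0.0009804 = 56.9 m³/s.
Q_A = 96.18 m³/s vs Q_B = 56.9 m³/s, so channel A carries more.

channel A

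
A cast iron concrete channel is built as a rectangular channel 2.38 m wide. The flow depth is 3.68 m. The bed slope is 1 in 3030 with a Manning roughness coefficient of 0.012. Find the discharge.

Flow area A = b·y = 2.38 × 3.68 = 8.758 m². Wetted perimeter P = b + 2y = 2.38 + 2×3.68 = 9.74 m.
Hydraulic radius R = A/P = 8.758/9.74 = 0.8992 m.
Manning's equation: Q = (1/n) A R^(2/3) S^(1/2) = (1/0.012) × 8.758 × 0.8992^(2/3) × 0.00033^(1/2) = 12.4 m³/s.

Q = 12.4 m³/s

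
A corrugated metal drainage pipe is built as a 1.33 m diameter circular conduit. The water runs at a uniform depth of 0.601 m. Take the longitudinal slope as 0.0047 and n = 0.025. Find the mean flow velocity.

For a circular section of diameter D = 1.33 m at depth y = 0.601 m, the central angle is θ = 2 arccos(1 − 2y/D) = 2.949 rad. Then A = (D²/8)(θ − sin θ) = 0.6097 m² and P = Dθ/2 = 1.961 m.
Hydraulic radius R = A/P = 0.6097/1.961 = 0.3109 m.
From Manning's equation, V = (1/n) R^(2/3) S^(1/2) = (1/0.025) × 0.3109^(2/3) × 0.0047^(1/2) = 1.26 m/s.

V = 1.26 m/s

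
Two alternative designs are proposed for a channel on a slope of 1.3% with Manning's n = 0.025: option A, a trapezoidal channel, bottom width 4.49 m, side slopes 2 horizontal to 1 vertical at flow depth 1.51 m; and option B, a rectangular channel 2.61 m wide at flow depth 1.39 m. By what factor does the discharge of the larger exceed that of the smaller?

4.09

Channel A: With bottom width b = 4.49 m and side slope z = 2: A = (b + zy)y = (4.49 + 2×1.51)×1.51 = 11.34 m²; P = b + 2y√(1+z²) = 4.49 + 2×1.51×2.236 = 11.24 m. Hydraulic radius R = A/P = 11.34/11.24 = 1.009 m. Q_A = (1/0.025)·11.34·1.009^(2/3)·√0.013 = 52.02 m³/s.
Channel B: Flow area A = b·y = 2.61 × 1.39 = 3.628 m². Wetted perimeter P = b + 2y = 2.61 + 2×1.39 = 5.39 m. Hydraulic radius R = A/P = 3.628/5.39 = 0.6731 m. Q_B = (1/0.025)·3.628·0.6731^(2/3)·√0.013 = 12.71 m³/s.
The larger discharge is 52.02 m³/s and the smaller is 12.71 m³/s; the ratio is 4.09.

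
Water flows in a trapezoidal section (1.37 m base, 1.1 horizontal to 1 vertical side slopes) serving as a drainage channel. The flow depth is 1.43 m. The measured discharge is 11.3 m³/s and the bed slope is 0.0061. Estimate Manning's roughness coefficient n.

With bottom width b = 1.37 m and side slope z = 1.1: A = (b + zy)y = (1.37 + 1.1×1.43)×1.43 = 4.208 m²; P = b + 2y√(1+z²) = 1.37 + 2×1.43×1.487 = 5.622 m.
Hydraulic radius R = A/P = 4.208/5.622 = 0.7486 m.
Rearranging Manning's equation: n = (1/Q) A R^(2/3) S^(1/2) = (1/11.3) × 4.208 × 0.7486^(2/3) × √0.0061 = 0.024.

n = 0.024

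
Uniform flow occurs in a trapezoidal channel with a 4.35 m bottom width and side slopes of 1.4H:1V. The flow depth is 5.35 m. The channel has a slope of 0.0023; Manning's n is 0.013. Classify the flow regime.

supercritical

With bottom width b = 4.35 m and side slope z = 1.4: A = (b + zy)y = (4.35 + 1.4×5.35)×5.35 = 63.34 m²; P = b + 2y√(1+z²) = 4.35 + 2×5.35×1.72 = 22.76 m.
Hydraulic radius R = A/P = 63.34/22.76 = 2.783 m.
V = (1/n) R^(2/3) √S = (1/0.013) × 2.783^(2/3) × √0.0023 = 7.299 m/s. Hydraulic depth D_h = A/T = 63.34/19.33 = 3.277 m.
Froude number Fr = V/√(g·D_h) = 7.299/√(9.81×3.277) = 1.29, which is greater than 1, so the flow is supercritical.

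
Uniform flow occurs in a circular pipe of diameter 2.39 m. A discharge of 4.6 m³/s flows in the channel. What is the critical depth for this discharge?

y_c = 0.974 m

At critical depth, Q² T / (g A³) = 1, i.e. A³/T = Q²/g = 4.6²/9.81 = 2.157.
Trying y = 1.15 m: A³/T = 4.078 — too large.
Trying y = 0.751 m: A³/T = 0.7923 — too small.
Trying y = 0.974 m: A³/T = 2.159 — matches.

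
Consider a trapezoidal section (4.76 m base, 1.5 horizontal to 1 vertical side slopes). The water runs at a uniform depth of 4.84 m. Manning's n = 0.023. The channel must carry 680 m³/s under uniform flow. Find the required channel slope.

S = 0.02

With bottom width b = 4.76 m and side slope z = 1.5: A = (b + zy)y = (4.76 + 1.5×4.84)×4.84 = 58.18 m²; P = b + 2y√(1+z²) = 4.76 + 2×4.84×1.803 = 22.21 m.
Hydraulic radius R = A/P = 58.18/22.21 = 2.619 m.
From Manning's equation, S = [nQ / (1 A R^(2/3))]² = [0.023 × 680 / (1 × 58.18 × 2.619^(2/3))]² = 0.02.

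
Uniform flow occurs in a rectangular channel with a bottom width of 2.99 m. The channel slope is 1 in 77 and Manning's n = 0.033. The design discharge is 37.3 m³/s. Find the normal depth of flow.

y_n = 3.5 m

Manning's equation rearranged: A R^(2/3) = nQ / (1·√S) = 0.033 × 37.3 / (√0.01299) = 10.8.
Try y = 2.39 m: A R^(2/3) = 6.758 — short.
Try y = 4.31 m: A R^(2/3) = 13.82 — over.
Try y = 3.5 m: A R^(2/3) = 10.79 — ≈ 10.8.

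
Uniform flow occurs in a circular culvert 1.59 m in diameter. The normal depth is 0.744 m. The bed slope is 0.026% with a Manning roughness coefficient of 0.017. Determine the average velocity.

V = 0.498 m/s

For a circular section of diameter D = 1.59 m at depth y = 0.744 m, the central angle is θ = 2 arccos(1 − 2y/D) = 3.013 rad. Then A = (D²/8)(θ − sin θ) = 0.9117 m² and P = Dθ/2 = 2.395 m.
Hydraulic radius R = A/P = 0.9117/2.395 = 0.3806 m.
From Manning's equation, V = (1/n) R^(2/3) S^(1/2) = (1/0.017) × 0.3806^(2/3) × 0.00026^(1/2) = 0.498 m/s.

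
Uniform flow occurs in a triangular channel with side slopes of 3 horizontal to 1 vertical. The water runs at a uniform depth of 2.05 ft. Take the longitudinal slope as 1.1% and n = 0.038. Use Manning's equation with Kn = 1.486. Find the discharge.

For a triangular section with side slope z = 3: A = zy² = 3×2.05² = 12.61 ft²; P = 2y√(1+z²) = 2×2.05×3.162 = 12.97 ft.
Hydraulic radius R = A/P = 12.61/12.97 = 0.9724 ft.
Manning's equation: Q = (1.486/n) A R^(2/3) S^(1/2) = (1.486/0.038) × 12.61 × 0.9724^(2/3) × 0.011^(1/2) = 50.8 ft³/s.

Q = 50.8 ft³/s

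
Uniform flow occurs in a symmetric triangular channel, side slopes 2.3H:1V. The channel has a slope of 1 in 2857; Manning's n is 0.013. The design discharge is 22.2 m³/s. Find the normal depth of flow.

y_n = 2.48 m

Manning's equation rearranged: A R^(2/3) = nQ / (1·√S) = 0.013 × 22.2 / (√0.00035) = 15.43.
Try y = 2.83 m: A R^(2/3) = 21.91 — too large.
Try y = 2.48 m: A R^(2/3) = 15.41 — ≈ 15.43.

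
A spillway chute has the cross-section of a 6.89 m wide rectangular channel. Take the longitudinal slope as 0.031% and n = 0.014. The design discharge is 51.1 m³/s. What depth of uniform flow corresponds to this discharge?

Manning's equation rearranged: A R^(2/3) = nQ / (1·√S) = 0.014 × 51.1 / (√0.00031) = 40.63.
At y = 3.49 m: A R^(2/3) = 34.7 — too small.
At y = 4.39 m: A R^(2/3) = 46.89 — too large.
At y = 3.93 m: A R^(2/3) = 40.6 — close enough.

y_n = 3.93 m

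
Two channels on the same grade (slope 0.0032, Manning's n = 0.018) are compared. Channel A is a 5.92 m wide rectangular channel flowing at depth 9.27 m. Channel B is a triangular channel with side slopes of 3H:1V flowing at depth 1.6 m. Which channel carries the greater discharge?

channel A

Channel A: Flow area A = b·y = 5.92 × 9.27 = 54.88 m². Wetted perimeter P = b + 2y = 5.92 + 2×9.27 = 24.46 m. Hydraulic radius R = A/P = 54.88/24.46 = 2.244 m. Q_A = (1/0.018)·54.88·2.244^(2/3)·√0.0032 = 295.6 m³/s.
Channel B: For a triangular section with side slope z = 3: A = zy² = 3×1.6² = 7.68 m²; P = 2y√(1+z²) = 2×1.6×3.162 = 10.12 m. Hydraulic radius R = A/P = 7.68/10.12 = 0.7589 m. Q_B = (1/0.018)·7.68·0.7589^(2/3)·√0.0032 = 20.08 m³/s.
Q_A = 295.6 m³/s vs Q_B = 20.08 m³/s, so channel A carries more.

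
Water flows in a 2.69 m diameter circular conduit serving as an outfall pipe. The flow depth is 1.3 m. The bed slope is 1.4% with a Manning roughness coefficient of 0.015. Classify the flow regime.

For a circular section of diameter D = 2.69 m at depth y = 1.3 m, the central angle is θ = 2 arccos(1 − 2y/D) = 3.075 rad. Then A = (D²/8)(θ − sin θ) = 2.721 m² and P = Dθ/2 = 4.135 m.
Hydraulic radius R = A/P = 2.721/4.135 = 0.6579 m.
V = (1/n) R^(2/3) √S = (1/0.015) × 0.6579^(2/3) × √0.014 = 5.967 m/s. Hydraulic depth D_h = A/T = 2.721/2.688 = 1.012 m.
Froude number Fr = V/√(g·D_h) = 5.967/√(9.81×1.012) = 1.89, which is greater than 1, so the flow is supercritical.

supercritical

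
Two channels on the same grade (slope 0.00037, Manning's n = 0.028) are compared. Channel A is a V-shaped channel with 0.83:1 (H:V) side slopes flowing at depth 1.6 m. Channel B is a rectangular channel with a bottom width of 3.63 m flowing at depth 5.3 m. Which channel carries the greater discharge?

channel B

Channel A: For a triangular section with side slope z = 0.83: A = zy² = 0.83×1.6² = 2.125 m²; P = 2y√(1+z²) = 2×1.6×1.3 = 4.159 m. Hydraulic radius R = A/P = 2.125/4.159 = 0.5109 m. Q_A = (1/0.028)·2.125·0.5109^(2/3)·√0.00037 = 0.9329 m³/s.
Channel B: Flow area A = b·y = 3.63 × 5.3 = 19.24 m². Wetted perimeter P = b + 2y = 3.63 + 2×5.3 = 14.23 m. Hydraulic radius R = A/P = 19.24/14.23 = 1.352 m. Q_B = (1/0.028)·19.24·1.352^(2/3)·√0.00037 = 16.16 m³/s.
Q_A = 0.9329 m³/s vs Q_B = 16.16 m³/s, so channel B carries more.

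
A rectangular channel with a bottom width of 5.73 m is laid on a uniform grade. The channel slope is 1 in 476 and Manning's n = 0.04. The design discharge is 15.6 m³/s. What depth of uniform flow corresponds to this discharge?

Manning's equation rearranged: A R^(2/3) = nQ / (1·√S) = 0.04 × 15.6 / (√0.002101) = 13.61.
Try y = 1.67 m: A R^(2/3) = 9.917 — too small.
Try y = 2.67 m: A R^(2/3) = 18.98 — too large.
Try y = 2.09 m: A R^(2/3) = 13.59 — ≈ 13.61.

y_n = 2.09 m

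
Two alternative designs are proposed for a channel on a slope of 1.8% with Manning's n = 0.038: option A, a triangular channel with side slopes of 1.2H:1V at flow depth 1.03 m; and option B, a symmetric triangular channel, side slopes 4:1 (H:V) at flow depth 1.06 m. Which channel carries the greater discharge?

channel B

Channel A: For a triangular section with side slope z = 1.2: A = zy² = 1.2×1.03² = 1.273 m²; P = 2y√(1+z²) = 2×1.03×1.562 = 3.218 m. Hydraulic radius R = A/P = 1.273/3.218 = 0.3956 m. Q_A = (1/0.038)·1.273·0.3956^(2/3)·√0.018 = 2.422 m³/s.
Channel B: For a triangular section with side slope z = 4: A = zy² = 4×1.06² = 4.494 m²; P = 2y√(1+z²) = 2×1.06×4.123 = 8.741 m. Hydraulic radius R = A/P = 4.494/8.741 = 0.5142 m. Q_B = (1/0.038)·4.494·0.5142^(2/3)·√0.018 = 10.18 m³/s.
Q_A = 2.422 m³/s vs Q_B = 10.18 m³/s, so channel B carries more.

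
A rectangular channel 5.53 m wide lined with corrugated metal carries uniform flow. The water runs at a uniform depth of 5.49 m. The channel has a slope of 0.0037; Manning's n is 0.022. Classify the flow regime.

Flow area A = b·y = 5.53 × 5.49 = 30.36 m². Wetted perimeter P = b + 2y = 5.53 + 2×5.49 = 16.51 m.
Hydraulic radius R = A/P = 30.36/16.51 = 1.839 m.
V = (1/n) R^(2/3) √S = (1/0.022) × 1.839^(2/3) × √0.0037 = 4.15 m/s. Hydraulic depth D_h = A/T = 30.36/5.53 = 5.49 m.
Froude number Fr = V/√(g·D_h) = 4.15/√(9.81×5.49) = 0.565, which is less than 1, so the flow is subcritical.

subcritical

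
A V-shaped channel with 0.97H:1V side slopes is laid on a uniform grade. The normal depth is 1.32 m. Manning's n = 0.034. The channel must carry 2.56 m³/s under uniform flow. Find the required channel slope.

S = 0.00748

For a triangular section with side slope z = 0.97: A = zy² = 0.97×1.32² = 1.69 m²; P = 2y√(1+z²) = 2×1.32×1.393 = 3.678 m.
Hydraulic radius R = A/P = 1.69/3.678 = 0.4595 m.
From Manning's equation, S = [nQ / (1 A R^(2/3))]² = [0.034 × 2.56 / (1 × 1.69 × 0.4595^(2/3))]² = 0.00748.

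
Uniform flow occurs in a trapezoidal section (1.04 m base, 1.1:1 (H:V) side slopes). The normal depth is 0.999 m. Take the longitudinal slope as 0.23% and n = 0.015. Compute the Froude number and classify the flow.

subcritical

With bottom width b = 1.04 m and side slope z = 1.1: A = (b + zy)y = (1.04 + 1.1×0.999)×0.999 = 2.137 m²; P = b + 2y√(1+z²) = 1.04 + 2×0.999×1.487 = 4.01 m.
Hydraulic radius R = A/P = 2.137/4.01 = 0.5328 m.
V = (1/n) R^(2/3) √S = (1/0.015) × 0.5328^(2/3) × √0.0023 = 2.101 m/s. Hydraulic depth D_h = A/T = 2.137/3.238 = 0.6599 m.
Froude number Fr = V/√(g·D_h) = 2.101/√(9.81×0.6599) = 0.826, which is less than 1, so the flow is subcritical.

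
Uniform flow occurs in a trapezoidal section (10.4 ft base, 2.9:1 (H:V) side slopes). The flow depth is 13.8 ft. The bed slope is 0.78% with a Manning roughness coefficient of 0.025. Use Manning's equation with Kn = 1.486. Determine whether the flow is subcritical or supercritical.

supercritical

With bottom width b = 10.4 ft and side slope z = 2.9: A = (b + zy)y = (10.4 + 2.9×13.8)×13.8 = 695.8 ft²; P = b + 2y√(1+z²) = 10.4 + 2×13.8×3.068 = 95.06 ft.
Hydraulic radius R = A/P = 695.8/95.06 = 7.319 ft.
V = (1.486/n) R^(2/3) √S = (1.486/0.025) × 7.319^(2/3) × √0.0078 = 19.79 ft/s. Hydraulic depth D_h = A/T = 695.8/90.44 = 7.693 ft.
Froude number Fr = V/√(g·D_h) = 19.79/√(32.2×7.693) = 1.26, which is greater than 1, so the flow is supercritical.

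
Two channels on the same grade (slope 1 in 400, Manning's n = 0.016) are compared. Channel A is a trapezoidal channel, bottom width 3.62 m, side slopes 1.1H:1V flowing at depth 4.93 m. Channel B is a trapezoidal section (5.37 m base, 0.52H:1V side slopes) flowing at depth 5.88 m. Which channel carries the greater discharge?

Channel A: With bottom width b = 3.62 m and side slope z = 1.1: A = (b + zy)y = (3.62 + 1.1×4.93)×4.93 = 44.58 m²; P = b + 2y√(1+z²) = 3.62 + 2×4.93×1.487 = 18.28 m. Hydraulic radius R = A/P = 44.58/18.28 = 2.439 m. Q_A = (1/0.016)·44.58·2.439^(2/3)·√0.0025 = 252.4 m³/s.
Channel B: With bottom width b = 5.37 m and side slope z = 0.52: A = (b + zy)y = (5.37 + 0.52×5.88)×5.88 = 49.55 m²; P = b + 2y√(1+z²) = 5.37 + 2×5.88×1.127 = 18.62 m. Hydraulic radius R = A/P = 49.55/18.62 = 2.661 m. Q_B = (1/0.016)·49.55·2.661^(2/3)·√0.0025 = 297.3 m³/s.
Q_A = 252.4 m³/s vs Q_B = 297.3 m³/s, so channel B carries more.

channel B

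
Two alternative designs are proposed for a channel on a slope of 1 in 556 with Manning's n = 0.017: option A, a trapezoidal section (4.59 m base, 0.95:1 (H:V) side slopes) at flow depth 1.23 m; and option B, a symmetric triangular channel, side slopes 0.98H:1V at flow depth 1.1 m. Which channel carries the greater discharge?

Channel A: With bottom width b = 4.59 m and side slope z = 0.95: A = (b + zy)y = (4.59 + 0.95×1.23)×1.23 = 7.083 m²; P = b + 2y√(1+z²) = 4.59 + 2×1.23×1.379 = 7.983 m. Hydraulic radius R = A/P = 7.083/7.983 = 0.8872 m. Q_A = (1/0.017)·7.083·0.8872^(2/3)·√0.001799 = 16.32 m³/s.
Channel B: For a triangular section with side slope z = 0.98: A = zy² = 0.98×1.1² = 1.186 m²; P = 2y√(1+z²) = 2×1.1×1.4 = 3.08 m. Hydraulic radius R = A/P = 1.186/3.08 = 0.385 m. Q_B = (1/0.017)·1.186·0.385^(2/3)·√0.001799 = 1.565 m³/s.
Q_A = 16.32 m³/s vs Q_B = 1.565 m³/s, so channel A carries more.

channel A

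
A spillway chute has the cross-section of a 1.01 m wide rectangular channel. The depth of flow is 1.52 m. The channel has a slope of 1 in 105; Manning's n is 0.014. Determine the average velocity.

Flow area A = b·y = 1.01 × 1.52 = 1.535 m². Wetted perimeter P = b + 2y = 1.01 + 2×1.52 = 4.05 m.
Hydraulic radius R = A/P = 1.535/4.05 = 0.3791 m.
From Manning's equation, V = (1/n) R^(2/3) S^(1/2) = (1/0.014) × 0.3791^(2/3) × 0.009524^(1/2) = 3.65 m/s.

V = 3.65 m/s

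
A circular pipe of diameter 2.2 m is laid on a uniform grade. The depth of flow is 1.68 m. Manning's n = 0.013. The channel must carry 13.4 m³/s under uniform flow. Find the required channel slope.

S = 0.00538

For a circular section of diameter D = 2.2 m at depth y = 1.68 m, the central angle is θ = 2 arccos(1 − 2y/D) = 4.252 rad. Then A = (D²/8)(θ − sin θ) = 3.115 m² and P = Dθ/2 = 4.678 m.
Hydraulic radius R = A/P = 3.115/4.678 = 0.6659 m.
From Manning's equation, S = [nQ / (1 A R^(2/3))]² = [0.013 × 13.4 / (1 × 3.115 × 0.6659^(2/3))]² = 0.00538.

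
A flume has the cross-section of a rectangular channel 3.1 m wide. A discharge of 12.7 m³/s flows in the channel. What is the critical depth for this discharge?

For a rectangular channel, critical depth y_c = (q²/g)^(1/3) where q = Q/b = 12.7/3.1 = 4.097 m²/s.
So y_c = (4.097²/9.81)^(1/3) = 1.2 m.

y_c = 1.2 m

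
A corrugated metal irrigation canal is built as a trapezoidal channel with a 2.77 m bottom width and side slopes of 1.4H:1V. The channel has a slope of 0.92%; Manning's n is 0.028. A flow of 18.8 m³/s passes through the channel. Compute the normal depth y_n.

Manning's equation rearranged: A R^(2/3) = nQ / (1·√S) = 0.028 × 18.8 / (√0.0092) = 5.488.
Trying y = 1.59 m: A R^(2/3) = 7.751 — too large.
Trying y = 0.999 m: A R^(2/3) = 3.191 — too small.
Trying y = 1.33 m: A R^(2/3) = 5.478 — ≈ 5.488.

y_n = 1.33 m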